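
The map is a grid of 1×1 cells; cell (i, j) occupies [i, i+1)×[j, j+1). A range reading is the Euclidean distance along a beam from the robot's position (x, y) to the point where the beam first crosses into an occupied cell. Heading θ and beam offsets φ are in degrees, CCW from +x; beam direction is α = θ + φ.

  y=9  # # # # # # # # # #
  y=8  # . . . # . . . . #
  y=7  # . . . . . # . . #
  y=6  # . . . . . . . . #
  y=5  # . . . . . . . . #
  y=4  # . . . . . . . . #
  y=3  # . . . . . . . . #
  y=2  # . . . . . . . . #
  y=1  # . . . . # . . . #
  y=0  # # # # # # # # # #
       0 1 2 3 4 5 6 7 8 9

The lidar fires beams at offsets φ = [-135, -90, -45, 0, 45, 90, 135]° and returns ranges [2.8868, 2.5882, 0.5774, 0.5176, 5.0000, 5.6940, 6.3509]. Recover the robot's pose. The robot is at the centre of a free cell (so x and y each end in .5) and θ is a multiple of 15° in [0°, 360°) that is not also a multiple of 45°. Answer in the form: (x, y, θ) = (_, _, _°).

The pose lattice has 61·16 = 976 candidates. Test each by forward raycasting.
  (6.5, 1.5, 150°): beam 1 = 2.5882 ≠ 2.8868 ✗
  (5.5, 6.5, 285°): beam 1 = 5.0000 ≠ 2.8868 ✗
  (4.5, 3.5, 330°): beam 1 = 3.6235 ≠ 2.8868 ✗
  (4.5, 1.5, 300°): beam 1 = 3.6235 ≠ 2.8868 ✗
  …
  (6.5, 6.5, 105°): r_1=2.8868, r_2=2.5882, r_3=0.5774, r_4=0.5176, r_5=5.0000, r_6=5.6940, r_7=6.3509 — all match ✓
Unique over the lattice → pose = (6.5, 6.5, 105°).

(x, y, θ) = (6.5, 6.5, 105°)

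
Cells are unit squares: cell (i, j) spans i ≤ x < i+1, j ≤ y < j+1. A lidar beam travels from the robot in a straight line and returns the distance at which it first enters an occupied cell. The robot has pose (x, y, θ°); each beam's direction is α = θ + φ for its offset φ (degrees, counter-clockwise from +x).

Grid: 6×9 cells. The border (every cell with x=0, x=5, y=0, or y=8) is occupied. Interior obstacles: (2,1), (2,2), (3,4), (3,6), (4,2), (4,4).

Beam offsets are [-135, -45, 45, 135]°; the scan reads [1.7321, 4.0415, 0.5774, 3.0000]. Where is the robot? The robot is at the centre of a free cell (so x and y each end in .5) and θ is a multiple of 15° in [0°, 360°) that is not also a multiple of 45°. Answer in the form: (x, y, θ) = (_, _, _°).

(x, y, θ) = (2.5, 4.5, 345°)

Candidates: 22 free-cell centres × 16 headings = 352 poses. Raycast each; keep the one whose scan matches to 4 dp.
  (4.5, 3.5, 210°): beam 1 = 0.5176 ≠ 1.7321 ✗
  (2.5, 7.5, 150°): beam 1 = 1.9319 ≠ 1.7321 ✗
  (4.5, 5.5, 60°): beam 1 = 0.5176 ≠ 1.7321 ✗
  …
  (2.5, 4.5, 345°): r_1=1.7321, r_2=4.0415, r_3=0.5774, r_4=3.0000 — all match ✓
No second candidate reproduces the full scan.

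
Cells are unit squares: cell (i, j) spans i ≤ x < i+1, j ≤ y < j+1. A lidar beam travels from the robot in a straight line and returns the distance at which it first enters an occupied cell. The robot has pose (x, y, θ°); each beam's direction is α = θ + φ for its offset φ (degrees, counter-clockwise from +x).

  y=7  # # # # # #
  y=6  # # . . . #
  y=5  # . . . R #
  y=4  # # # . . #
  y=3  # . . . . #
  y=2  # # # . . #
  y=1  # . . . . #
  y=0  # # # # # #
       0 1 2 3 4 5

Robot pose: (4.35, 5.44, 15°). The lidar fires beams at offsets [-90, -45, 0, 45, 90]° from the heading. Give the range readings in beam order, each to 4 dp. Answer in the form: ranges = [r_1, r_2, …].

ranges = [2.5114, 0.7506, 0.6729, 1.3000, 1.6150]

beam 1: φ=-90°, α=285°
  direction (0.2588, -0.9659); cell (4,5); t to first gridline: x 2.5114, y 0.4555 (then +3.8637 / +1.0353)
    (4,4) via y @ 0.4555
    (4,3) via y @ 1.4908
    (5,3) via x @ 2.5114  # hit
  → r_1 = 2.5114
beam 2: φ=-45°, α=330°
  direction (0.8660, -0.5000); cell (4,5); t to first gridline: x 0.7506, y 0.8800 (then +1.1547 / +2.0000)
    (5,5) via x @ 0.7506  # hit
  → r_2 = 0.7506
beam 3: φ=0°, α=15°
  direction (0.9659, 0.2588); cell (4,5); t to first gridline: x 0.6729, y 2.1637 (then +1.0353 / +3.8637)
    (5,5) via x @ 0.6729  # hit
  → r_3 = 0.6729
beam 4: φ=45°, α=60°
  direction (0.5000, 0.8660); cell (4,5); t to first gridline: x 1.3000, y 0.6466 (then +2.0000 / +1.1547)
    (4,6) via y @ 0.6466
    (5,6) via x @ 1.3000  # hit
  → r_4 = 1.3000
beam 5: φ=90°, α=105°
  direction (-0.2588, 0.9659); cell (4,5); t to first gridline: x 1.3523, y 0.5798 (then +3.8637 / +1.0353)
    (4,6) via y @ 0.5798
    (3,6) via x @ 1.3523
    (3,7) via y @ 1.6150  # hit
  → r_5 = 1.6150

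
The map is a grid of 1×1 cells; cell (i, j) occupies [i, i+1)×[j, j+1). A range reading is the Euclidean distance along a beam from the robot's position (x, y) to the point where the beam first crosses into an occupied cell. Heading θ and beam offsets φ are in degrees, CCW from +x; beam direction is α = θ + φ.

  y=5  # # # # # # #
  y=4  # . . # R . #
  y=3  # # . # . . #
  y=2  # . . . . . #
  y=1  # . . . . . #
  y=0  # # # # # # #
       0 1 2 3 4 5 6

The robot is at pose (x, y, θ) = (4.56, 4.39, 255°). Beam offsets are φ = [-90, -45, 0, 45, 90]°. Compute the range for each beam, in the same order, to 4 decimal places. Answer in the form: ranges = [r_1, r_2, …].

ranges = [0.5798, 0.6466, 3.5096, 2.8800, 1.4908]

beam 1: φ=-90°, α=165°
  cosα=-0.9659 sinα=0.2588 | (4,4) | tMaxX 0.5798 tMaxY 2.3569 | tΔX 1.0353 tΔY 3.8637
    t=0.5798 [x] (3,4) — stop
  → r_1 = 0.5798
beam 2: φ=-45°, α=210°
  cosα=-0.8660 sinα=-0.5000 | (4,4) | tMaxX 0.6466 tMaxY 0.7800 | tΔX 1.1547 tΔY 2.0000
    t=0.6466 [x] (3,4) — stop
  → r_2 = 0.6466
beam 3: φ=0°, α=255°
  cosα=-0.2588 sinα=-0.9659 | (4,4) | tMaxX 2.1637 tMaxY 0.4038 | tΔX 3.8637 tΔY 1.0353
    t=0.4038 [y] (4,3)
    t=1.4390 [y] (4,2)
    t=2.1637 [x] (3,2)
    t=2.4743 [y] (3,1)
    t=3.5096 [y] (3,0) — stop
  → r_3 = 3.5096
beam 4: φ=45°, α=300°
  cosα=0.5000 sinα=-0.8660 | (4,4) | tMaxX 0.8800 tMaxY 0.4503 | tΔX 2.0000 tΔY 1.1547
    t=0.4503 [y] (4,3)
    t=0.8800 [x] (5,3)
    t=1.6050 [y] (5,2)
    t=2.7597 [y] (5,1)
    t=2.8800 [x] (6,1) — stop
  → r_4 = 2.8800
beam 5: φ=90°, α=345°
  cosα=0.9659 sinα=-0.2588 | (4,4) | tMaxX 0.4555 tMaxY 1.5068 | tΔX 1.0353 tΔY 3.8637
    t=0.4555 [x] (5,4)
    t=1.4908 [x] (6,4) — stop
  → r_5 = 1.4908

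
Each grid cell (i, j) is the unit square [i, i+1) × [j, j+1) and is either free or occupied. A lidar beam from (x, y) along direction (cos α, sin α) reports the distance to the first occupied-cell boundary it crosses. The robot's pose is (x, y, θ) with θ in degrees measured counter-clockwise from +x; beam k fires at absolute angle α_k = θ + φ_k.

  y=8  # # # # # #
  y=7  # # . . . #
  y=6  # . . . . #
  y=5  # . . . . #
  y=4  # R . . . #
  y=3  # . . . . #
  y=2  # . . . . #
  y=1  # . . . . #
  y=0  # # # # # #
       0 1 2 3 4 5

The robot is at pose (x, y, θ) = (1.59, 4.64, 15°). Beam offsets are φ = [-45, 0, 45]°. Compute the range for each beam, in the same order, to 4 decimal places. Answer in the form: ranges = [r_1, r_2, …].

ranges = [3.9375, 3.5303, 3.8798]

beam 1: φ=-45°, α=330°
  dir = (cos 330°, sin 330°) = (0.8660, -0.5000); from cell (1,4)
  next x-line at t=0.4734, next y-line at t=1.2800; Δt_x=1.1547, Δt_y=2.0000
    x: enter (2,4) at t=0.4734
    y: enter (2,3) at t=1.2800
    x: enter (3,3) at t=1.6281
    x: enter (4,3) at t=2.7828
    y: enter (4,2) at t=3.2800
    x: enter (5,2) at t=3.9375 ← occupied
  → r_1 = 3.9375
beam 2: φ=0°, α=15°
  dir = (cos 15°, sin 15°) = (0.9659, 0.2588); from cell (1,4)
  next x-line at t=0.4245, next y-line at t=1.3909; Δt_x=1.0353, Δt_y=3.8637
    x: enter (2,4) at t=0.4245
    y: enter (2,5) at t=1.3909
    x: enter (3,5) at t=1.4597
    x: enter (4,5) at t=2.4950
    x: enter (5,5) at t=3.5303 ← occupied
  → r_2 = 3.5303
beam 3: φ=45°, α=60°
  dir = (cos 60°, sin 60°) = (0.5000, 0.8660); from cell (1,4)
  next x-line at t=0.8200, next y-line at t=0.4157; Δt_x=2.0000, Δt_y=1.1547
    y: enter (1,5) at t=0.4157
    x: enter (2,5) at t=0.8200
    y: enter (2,6) at t=1.5704
    y: enter (2,7) at t=2.7251
    x: enter (3,7) at t=2.8200
    y: enter (3,8) at t=3.8798 ← occupied
  → r_3 = 3.8798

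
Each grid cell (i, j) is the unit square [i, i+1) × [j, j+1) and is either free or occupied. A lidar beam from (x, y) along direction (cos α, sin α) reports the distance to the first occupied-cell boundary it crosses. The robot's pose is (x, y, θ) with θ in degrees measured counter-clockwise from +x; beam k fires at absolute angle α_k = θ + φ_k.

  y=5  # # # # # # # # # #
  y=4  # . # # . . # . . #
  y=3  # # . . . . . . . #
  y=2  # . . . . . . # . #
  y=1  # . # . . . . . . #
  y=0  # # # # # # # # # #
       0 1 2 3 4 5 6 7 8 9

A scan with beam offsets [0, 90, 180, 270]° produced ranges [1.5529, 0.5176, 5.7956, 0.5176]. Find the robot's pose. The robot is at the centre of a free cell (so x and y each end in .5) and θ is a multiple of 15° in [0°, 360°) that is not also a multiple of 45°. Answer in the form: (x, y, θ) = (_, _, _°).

(x, y, θ) = (7.5, 1.5, 345°)

Candidates: 26 free-cell centres × 16 headings = 416 poses. Raycast each; keep the one whose scan matches to 4 dp.
  (8.5, 3.5, 330°): beam 1 = 0.5774 ≠ 1.5529 ✗
  (8.5, 4.5, 30°): beam 1 = 0.5774 ≠ 1.5529 ✗
  (5.5, 2.5, 210°): beam 1 = 2.8868 ≠ 1.5529 ✗
  (8.5, 2.5, 240°): beam 1 = 1.7321 ≠ 1.5529 ✗
  …
  (7.5, 1.5, 345°): r_1=1.5529, r_2=0.5176, r_3=5.7956, r_4=0.5176 — all match ✓
No second candidate reproduces the full scan.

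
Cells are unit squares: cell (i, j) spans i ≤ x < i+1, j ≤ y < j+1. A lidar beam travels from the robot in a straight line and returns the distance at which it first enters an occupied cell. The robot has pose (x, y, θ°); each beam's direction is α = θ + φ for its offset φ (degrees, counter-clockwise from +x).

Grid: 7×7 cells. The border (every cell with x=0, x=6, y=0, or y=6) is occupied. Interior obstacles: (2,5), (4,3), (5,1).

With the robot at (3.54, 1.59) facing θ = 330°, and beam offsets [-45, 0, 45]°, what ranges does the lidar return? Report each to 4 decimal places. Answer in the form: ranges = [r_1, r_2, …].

beam 1: φ=-45°, α=285°
  cosα=0.2588 sinα=-0.9659 | (3,1) | tMaxX 1.7773 tMaxY 0.6108 | tΔX 3.8637 tΔY 1.0353
    t=0.6108 [y] (3,0) — stop
  → r_1 = 0.6108
beam 2: φ=0°, α=330°
  cosα=0.8660 sinα=-0.5000 | (3,1) | tMaxX 0.5312 tMaxY 1.1800 | tΔX 1.1547 tΔY 2.0000
    t=0.5312 [x] (4,1)
    t=1.1800 [y] (4,0) — stop
  → r_2 = 1.1800
beam 3: φ=45°, α=15°
  cosα=0.9659 sinα=0.2588 | (3,1) | tMaxX 0.4762 tMaxY 1.5841 | tΔX 1.0353 tΔY 3.8637
    t=0.4762 [x] (4,1)
    t=1.5115 [x] (5,1) — stop
  → r_3 = 1.5115

ranges = [0.6108, 1.1800, 1.5115]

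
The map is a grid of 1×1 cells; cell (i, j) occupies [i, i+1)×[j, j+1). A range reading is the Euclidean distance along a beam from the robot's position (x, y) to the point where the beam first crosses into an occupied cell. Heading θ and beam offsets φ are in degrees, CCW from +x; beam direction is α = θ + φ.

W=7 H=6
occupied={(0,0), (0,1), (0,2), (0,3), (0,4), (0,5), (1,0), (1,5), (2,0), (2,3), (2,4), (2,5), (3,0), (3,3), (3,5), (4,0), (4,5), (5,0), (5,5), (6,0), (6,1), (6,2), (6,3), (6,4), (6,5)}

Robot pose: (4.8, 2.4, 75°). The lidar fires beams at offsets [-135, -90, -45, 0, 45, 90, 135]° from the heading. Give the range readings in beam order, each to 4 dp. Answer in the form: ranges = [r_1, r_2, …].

beam 1: φ=-135°, α=300°
  direction (0.5000, -0.8660); cell (4,2); t to first gridline: x 0.4000, y 0.4619 (then +2.0000 / +1.1547)
    (5,2) via x @ 0.4000
    (5,1) via y @ 0.4619
    (5,0) via y @ 1.6166  # hit
  → r_1 = 1.6166
beam 2: φ=-90°, α=345°
  direction (0.9659, -0.2588); cell (4,2); t to first gridline: x 0.2071, y 1.5455 (then +1.0353 / +3.8637)
    (5,2) via x @ 0.2071
    (6,2) via x @ 1.2423  # hit
  → r_2 = 1.2423
beam 3: φ=-45°, α=30°
  direction (0.8660, 0.5000); cell (4,2); t to first gridline: x 0.2309, y 1.2000 (then +1.1547 / +2.0000)
    (5,2) via x @ 0.2309
    (5,3) via y @ 1.2000
    (6,3) via x @ 1.3856  # hit
  → r_3 = 1.3856
beam 4: φ=0°, α=75°
  direction (0.2588, 0.9659); cell (4,2); t to first gridline: x 0.7727, y 0.6212 (then +3.8637 / +1.0353)
    (4,3) via y @ 0.6212
    (5,3) via x @ 0.7727
    (5,4) via y @ 1.6564
    (5,5) via y @ 2.6917  # hit
  → r_4 = 2.6917
beam 5: φ=45°, α=120°
  direction (-0.5000, 0.8660); cell (4,2); t to first gridline: x 1.6000, y 0.6928 (then +2.0000 / +1.1547)
    (4,3) via y @ 0.6928
    (3,3) via x @ 1.6000  # hit
  → r_5 = 1.6000
beam 6: φ=90°, α=165°
  direction (-0.9659, 0.2588); cell (4,2); t to first gridline: x 0.8282, y 2.3182 (then +1.0353 / +3.8637)
    (3,2) via x @ 0.8282
    (2,2) via x @ 1.8635
    (2,3) via y @ 2.3182  # hit
  → r_6 = 2.3182
beam 7: φ=135°, α=210°
  direction (-0.8660, -0.5000); cell (4,2); t to first gridline: x 0.9238, y 0.8000 (then +1.1547 / +2.0000)
    (4,1) via y @ 0.8000
    (3,1) via x @ 0.9238
    (2,1) via x @ 2.0785
    (2,0) via y @ 2.8000  # hit
  → r_7 = 2.8000

ranges = [1.6166, 1.2423, 1.3856, 2.6917, 1.6000, 2.3182, 2.8000]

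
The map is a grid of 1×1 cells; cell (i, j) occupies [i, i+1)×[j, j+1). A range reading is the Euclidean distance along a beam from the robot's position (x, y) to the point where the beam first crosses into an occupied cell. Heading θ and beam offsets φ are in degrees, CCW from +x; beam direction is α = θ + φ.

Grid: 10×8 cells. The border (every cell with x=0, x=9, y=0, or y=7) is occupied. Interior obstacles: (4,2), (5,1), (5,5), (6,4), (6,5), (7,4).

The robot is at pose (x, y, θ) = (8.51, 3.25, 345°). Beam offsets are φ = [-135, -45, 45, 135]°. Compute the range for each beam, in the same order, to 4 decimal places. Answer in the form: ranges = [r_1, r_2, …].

beam 1: φ=-135°, α=210°
  d=(-0.8660,-0.5000)  start (8,3)  tX=0.5889 tY=0.5000  stride 1/|dx|=1.1547 1/|dy|=2.0000
    cross y-line → (8,2), t=0.5000
    cross x-line → (7,2), t=0.5889
    cross x-line → (6,2), t=1.7436
    cross y-line → (6,1), t=2.5000
    cross x-line → (5,1), t=2.8983 (wall)
  → r_1 = 2.8983
beam 2: φ=-45°, α=300°
  d=(0.5000,-0.8660)  start (8,3)  tX=0.9800 tY=0.2887  stride 1/|dx|=2.0000 1/|dy|=1.1547
    cross y-line → (8,2), t=0.2887
    cross x-line → (9,2), t=0.9800 (wall)
  → r_2 = 0.9800
beam 3: φ=45°, α=30°
  d=(0.8660,0.5000)  start (8,3)  tX=0.5658 tY=1.5000  stride 1/|dx|=1.1547 1/|dy|=2.0000
    cross x-line → (9,3), t=0.5658 (wall)
  → r_3 = 0.5658
beam 4: φ=135°, α=120°
  d=(-0.5000,0.8660)  start (8,3)  tX=1.0200 tY=0.8660  stride 1/|dx|=2.0000 1/|dy|=1.1547
    cross y-line → (8,4), t=0.8660
    cross x-line → (7,4), t=1.0200 (wall)
  → r_4 = 1.0200

ranges = [2.8983, 0.9800, 0.5658, 1.0200]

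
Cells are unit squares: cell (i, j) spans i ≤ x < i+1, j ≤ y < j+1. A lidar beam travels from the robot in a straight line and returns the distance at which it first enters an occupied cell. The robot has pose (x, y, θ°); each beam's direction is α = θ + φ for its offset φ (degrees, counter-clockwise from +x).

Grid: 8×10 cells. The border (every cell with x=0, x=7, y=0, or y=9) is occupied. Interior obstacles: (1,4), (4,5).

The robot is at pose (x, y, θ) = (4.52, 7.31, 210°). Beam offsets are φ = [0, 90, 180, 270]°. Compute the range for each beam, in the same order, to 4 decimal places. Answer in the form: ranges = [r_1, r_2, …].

ranges = [4.0645, 4.9600, 2.8637, 1.9514]

beam 1: φ=0°, α=210°
  dir = (cos 210°, sin 210°) = (-0.8660, -0.5000); from cell (4,7)
  next x-line at t=0.6004, next y-line at t=0.6200; Δt_x=1.1547, Δt_y=2.0000
    x: enter (3,7) at t=0.6004
    y: enter (3,6) at t=0.6200
    x: enter (2,6) at t=1.7551
    y: enter (2,5) at t=2.6200
    x: enter (1,5) at t=2.9098
    x: enter (0,5) at t=4.0645 ← occupied
  → r_1 = 4.0645
beam 2: φ=90°, α=300°
  dir = (cos 300°, sin 300°) = (0.5000, -0.8660); from cell (4,7)
  next x-line at t=0.9600, next y-line at t=0.3580; Δt_x=2.0000, Δt_y=1.1547
    y: enter (4,6) at t=0.3580
    x: enter (5,6) at t=0.9600
    y: enter (5,5) at t=1.5127
    y: enter (5,4) at t=2.6674
    x: enter (6,4) at t=2.9600
    y: enter (6,3) at t=3.8221
    x: enter (7,3) at t=4.9600 ← occupied
  → r_2 = 4.9600
beam 3: φ=180°, α=30°
  dir = (cos 30°, sin 30°) = (0.8660, 0.5000); from cell (4,7)
  next x-line at t=0.5543, next y-line at t=1.3800; Δt_x=1.1547, Δt_y=2.0000
    x: enter (5,7) at t=0.5543
    y: enter (5,8) at t=1.3800
    x: enter (6,8) at t=1.7090
    x: enter (7,8) at t=2.8637 ← occupied
  → r_3 = 2.8637
beam 4: φ=270°, α=120°
  dir = (cos 120°, sin 120°) = (-0.5000, 0.8660); from cell (4,7)
  next x-line at t=1.0400, next y-line at t=0.7967; Δt_x=2.0000, Δt_y=1.1547
    y: enter (4,8) at t=0.7967
    x: enter (3,8) at t=1.0400
    y: enter (3,9) at t=1.9514 ← occupied
  → r_4 = 1.9514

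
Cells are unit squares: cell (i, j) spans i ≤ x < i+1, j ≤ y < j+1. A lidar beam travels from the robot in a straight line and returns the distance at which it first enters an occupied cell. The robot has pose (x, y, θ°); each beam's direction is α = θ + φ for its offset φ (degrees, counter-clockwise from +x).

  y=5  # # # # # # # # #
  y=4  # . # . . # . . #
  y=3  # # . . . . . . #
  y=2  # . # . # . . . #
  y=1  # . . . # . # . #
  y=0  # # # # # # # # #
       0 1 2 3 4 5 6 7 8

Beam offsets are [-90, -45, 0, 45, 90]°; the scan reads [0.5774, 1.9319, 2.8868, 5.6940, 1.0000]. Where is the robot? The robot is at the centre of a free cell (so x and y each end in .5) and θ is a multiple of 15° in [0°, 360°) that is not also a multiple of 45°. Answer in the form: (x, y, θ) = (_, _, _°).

(x, y, θ) = (7.5, 2.5, 120°)

The pose lattice has 21·16 = 336 candidates. Test each by forward raycasting.
  (7.5, 2.5, 75°): beam 1 = 0.5176 ≠ 0.5774 ✗
  (7.5, 4.5, 195°): beam 1 = 0.5176 ≠ 0.5774 ✗
  (6.5, 4.5, 345°): beam 1 = 3.6235 ≠ 0.5774 ✗
  …
  (7.5, 2.5, 120°): r_1=0.5774, r_2=1.9319, r_3=2.8868, r_4=5.6940, r_5=1.0000 — all match ✓
Only this pose fits every beam.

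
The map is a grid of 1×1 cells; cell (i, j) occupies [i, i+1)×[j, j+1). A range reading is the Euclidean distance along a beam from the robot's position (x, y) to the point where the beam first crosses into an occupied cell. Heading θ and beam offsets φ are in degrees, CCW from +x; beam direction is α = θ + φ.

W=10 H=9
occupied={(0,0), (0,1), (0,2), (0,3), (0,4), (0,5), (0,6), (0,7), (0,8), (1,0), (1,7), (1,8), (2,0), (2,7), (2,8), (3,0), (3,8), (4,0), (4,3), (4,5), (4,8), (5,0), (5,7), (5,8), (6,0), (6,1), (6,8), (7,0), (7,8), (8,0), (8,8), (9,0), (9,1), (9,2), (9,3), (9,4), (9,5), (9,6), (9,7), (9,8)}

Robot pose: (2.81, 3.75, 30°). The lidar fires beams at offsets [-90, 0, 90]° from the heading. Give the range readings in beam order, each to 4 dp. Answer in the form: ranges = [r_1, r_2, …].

beam 1: φ=-90°, α=300°
  cosα=0.5000 sinα=-0.8660 | (2,3) | tMaxX 0.3800 tMaxY 0.8660 | tΔX 2.0000 tΔY 1.1547
    t=0.3800 [x] (3,3)
    t=0.8660 [y] (3,2)
    t=2.0207 [y] (3,1)
    t=2.3800 [x] (4,1)
    t=3.1754 [y] (4,0) — stop
  → r_1 = 3.1754
beam 2: φ=0°, α=30°
  cosα=0.8660 sinα=0.5000 | (2,3) | tMaxX 0.2194 tMaxY 0.5000 | tΔX 1.1547 tΔY 2.0000
    t=0.2194 [x] (3,3)
    t=0.5000 [y] (3,4)
    t=1.3741 [x] (4,4)
    t=2.5000 [y] (4,5) — stop
  → r_2 = 2.5000
beam 3: φ=90°, α=120°
  cosα=-0.5000 sinα=0.8660 | (2,3) | tMaxX 1.6200 tMaxY 0.2887 | tΔX 2.0000 tΔY 1.1547
    t=0.2887 [y] (2,4)
    t=1.4434 [y] (2,5)
    t=1.6200 [x] (1,5)
    t=2.5981 [y] (1,6)
    t=3.6200 [x] (0,6) — stop
  → r_3 = 3.6200

ranges = [3.1754, 2.5000, 3.6200]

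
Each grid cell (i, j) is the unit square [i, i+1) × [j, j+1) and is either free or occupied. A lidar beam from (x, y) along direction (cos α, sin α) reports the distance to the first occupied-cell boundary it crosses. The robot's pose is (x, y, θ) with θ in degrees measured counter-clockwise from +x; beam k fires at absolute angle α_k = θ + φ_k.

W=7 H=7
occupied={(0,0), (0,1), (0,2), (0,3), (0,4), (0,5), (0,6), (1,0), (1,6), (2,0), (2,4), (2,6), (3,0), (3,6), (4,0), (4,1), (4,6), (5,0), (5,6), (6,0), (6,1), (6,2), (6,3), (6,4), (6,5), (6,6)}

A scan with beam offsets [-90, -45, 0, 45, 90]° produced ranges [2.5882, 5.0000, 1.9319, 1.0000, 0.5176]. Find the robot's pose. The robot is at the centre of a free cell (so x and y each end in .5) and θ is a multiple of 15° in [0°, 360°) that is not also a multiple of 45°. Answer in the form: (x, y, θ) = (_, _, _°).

The pose lattice has 23·16 = 368 candidates. Test each by forward raycasting.
  (4.5, 5.5, 330°): beam 1 = 5.1962 ≠ 2.5882 ✗
  (3.5, 5.5, 300°): beam 1 = 1.0000 ≠ 2.5882 ✗
  (1.5, 1.5, 120°): beam 1 = 5.1962 ≠ 2.5882 ✗
  (4.5, 5.5, 285°): beam 1 = 1.9319 ≠ 2.5882 ✗
  …
  (5.5, 3.5, 255°): r_1=2.5882, r_2=5.0000, r_3=1.9319, r_4=1.0000, r_5=0.5176 — all match ✓
No second candidate reproduces the full scan.

(x, y, θ) = (5.5, 3.5, 255°)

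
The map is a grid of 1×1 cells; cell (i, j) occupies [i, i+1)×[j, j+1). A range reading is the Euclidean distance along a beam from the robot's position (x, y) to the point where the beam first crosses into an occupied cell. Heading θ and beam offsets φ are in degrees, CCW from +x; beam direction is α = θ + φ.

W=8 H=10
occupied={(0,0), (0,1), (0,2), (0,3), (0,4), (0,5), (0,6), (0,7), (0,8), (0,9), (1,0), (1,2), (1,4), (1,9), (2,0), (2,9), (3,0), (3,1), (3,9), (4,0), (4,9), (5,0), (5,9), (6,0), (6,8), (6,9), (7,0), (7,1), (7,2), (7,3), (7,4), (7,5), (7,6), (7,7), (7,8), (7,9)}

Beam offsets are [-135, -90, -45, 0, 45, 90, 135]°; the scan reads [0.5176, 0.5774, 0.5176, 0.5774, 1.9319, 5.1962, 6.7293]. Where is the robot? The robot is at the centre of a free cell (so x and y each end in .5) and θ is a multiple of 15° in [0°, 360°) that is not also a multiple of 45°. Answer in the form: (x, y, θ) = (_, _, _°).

The pose lattice has 44·16 = 704 candidates. Test each by forward raycasting.
  (4.5, 5.5, 345°): beam 1 = 2.8868 ≠ 0.5176 ✗
  (1.5, 5.5, 240°): beam 1 = 1.9319 ≠ 0.5176 ✗
  (4.5, 8.5, 105°): beam 1 = 2.8868 ≠ 0.5176 ✗
  (5.5, 1.5, 165°): beam 1 = 1.7321 ≠ 0.5176 ✗
  …
  (5.5, 8.5, 120°): r_1=0.5176, r_2=0.5774, r_3=0.5176, r_4=0.5774, r_5=1.9319, r_6=5.1962, r_7=6.7293 — all match ✓
Only this pose fits every beam.

(x, y, θ) = (5.5, 8.5, 120°)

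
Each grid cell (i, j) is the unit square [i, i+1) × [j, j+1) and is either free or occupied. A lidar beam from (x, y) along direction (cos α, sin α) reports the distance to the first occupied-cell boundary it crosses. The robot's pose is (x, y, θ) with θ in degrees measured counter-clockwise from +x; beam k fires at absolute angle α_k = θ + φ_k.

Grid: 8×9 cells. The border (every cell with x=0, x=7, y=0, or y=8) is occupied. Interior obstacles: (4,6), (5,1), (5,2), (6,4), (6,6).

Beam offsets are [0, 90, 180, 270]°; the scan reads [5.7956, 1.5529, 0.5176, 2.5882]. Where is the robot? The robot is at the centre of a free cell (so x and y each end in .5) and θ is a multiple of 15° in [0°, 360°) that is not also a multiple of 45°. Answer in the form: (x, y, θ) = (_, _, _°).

The pose lattice has 37·16 = 592 candidates. Test each by forward raycasting.
  (1.5, 7.5, 60°): beam 1 = 0.5774 ≠ 5.7956 ✗
  (4.5, 3.5, 300°): beam 1 = 1.0000 ≠ 5.7956 ✗
  (2.5, 2.5, 300°): beam 1 = 1.7321 ≠ 5.7956 ✗
  (2.5, 1.5, 255°): beam 1 = 0.5176 ≠ 5.7956 ✗
  …
  (2.5, 1.5, 105°): r_1=5.7956, r_2=1.5529, r_3=0.5176, r_4=2.5882 — all match ✓
No second candidate reproduces the full scan.

(x, y, θ) = (2.5, 1.5, 105°)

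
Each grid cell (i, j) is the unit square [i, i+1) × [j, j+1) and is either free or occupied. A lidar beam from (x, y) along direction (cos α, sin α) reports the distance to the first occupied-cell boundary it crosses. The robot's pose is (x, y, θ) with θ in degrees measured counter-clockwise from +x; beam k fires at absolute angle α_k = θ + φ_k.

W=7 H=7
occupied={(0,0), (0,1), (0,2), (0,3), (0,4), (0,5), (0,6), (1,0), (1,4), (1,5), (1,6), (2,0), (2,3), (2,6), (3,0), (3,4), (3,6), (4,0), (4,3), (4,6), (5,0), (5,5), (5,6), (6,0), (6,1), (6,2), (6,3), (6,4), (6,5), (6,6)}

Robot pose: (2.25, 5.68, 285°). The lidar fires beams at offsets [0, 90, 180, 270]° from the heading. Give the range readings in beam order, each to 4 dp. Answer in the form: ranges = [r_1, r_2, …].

beam 1: φ=0°, α=285°
  dir = (cos 285°, sin 285°) = (0.2588, -0.9659); from cell (2,5)
  next x-line at t=2.8978, next y-line at t=0.7040; Δt_x=3.8637, Δt_y=1.0353
    y: enter (2,4) at t=0.7040
    y: enter (2,3) at t=1.7393 ← occupied
  → r_1 = 1.7393
beam 2: φ=90°, α=15°
  dir = (cos 15°, sin 15°) = (0.9659, 0.2588); from cell (2,5)
  next x-line at t=0.7765, next y-line at t=1.2364; Δt_x=1.0353, Δt_y=3.8637
    x: enter (3,5) at t=0.7765
    y: enter (3,6) at t=1.2364 ← occupied
  → r_2 = 1.2364
beam 3: φ=180°, α=105°
  dir = (cos 105°, sin 105°) = (-0.2588, 0.9659); from cell (2,5)
  next x-line at t=0.9659, next y-line at t=0.3313; Δt_x=3.8637, Δt_y=1.0353
    y: enter (2,6) at t=0.3313 ← occupied
  → r_3 = 0.3313
beam 4: φ=270°, α=195°
  dir = (cos 195°, sin 195°) = (-0.9659, -0.2588); from cell (2,5)
  next x-line at t=0.2588, next y-line at t=2.6273; Δt_x=1.0353, Δt_y=3.8637
    x: enter (1,5) at t=0.2588 ← occupied
  → r_4 = 0.2588

ranges = [1.7393, 1.2364, 0.3313, 0.2588]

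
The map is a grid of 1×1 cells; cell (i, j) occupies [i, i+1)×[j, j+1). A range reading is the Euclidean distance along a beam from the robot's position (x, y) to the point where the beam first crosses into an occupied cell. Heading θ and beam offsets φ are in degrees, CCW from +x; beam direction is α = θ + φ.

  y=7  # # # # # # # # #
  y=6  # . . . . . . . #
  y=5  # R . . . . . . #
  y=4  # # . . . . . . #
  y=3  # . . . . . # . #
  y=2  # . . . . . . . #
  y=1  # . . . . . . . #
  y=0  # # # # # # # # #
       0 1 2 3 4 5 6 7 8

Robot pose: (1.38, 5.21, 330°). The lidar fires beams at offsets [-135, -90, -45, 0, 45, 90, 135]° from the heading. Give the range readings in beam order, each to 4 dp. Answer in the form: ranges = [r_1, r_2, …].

ranges = [0.3934, 0.2425, 0.2174, 0.4200, 6.8535, 2.0669, 1.4682]

beam 1: φ=-135°, α=195°
  d=(-0.9659,-0.2588)  start (1,5)  tX=0.3934 tY=0.8114  stride 1/|dx|=1.0353 1/|dy|=3.8637
    cross x-line → (0,5), t=0.3934 (wall)
  → r_1 = 0.3934
beam 2: φ=-90°, α=240°
  d=(-0.5000,-0.8660)  start (1,5)  tX=0.7600 tY=0.2425  stride 1/|dx|=2.0000 1/|dy|=1.1547
    cross y-line → (1,4), t=0.2425 (wall)
  → r_2 = 0.2425
beam 3: φ=-45°, α=285°
  d=(0.2588,-0.9659)  start (1,5)  tX=2.3955 tY=0.2174  stride 1/|dx|=3.8637 1/|dy|=1.0353
    cross y-line → (1,4), t=0.2174 (wall)
  → r_3 = 0.2174
beam 4: φ=0°, α=330°
  d=(0.8660,-0.5000)  start (1,5)  tX=0.7159 tY=0.4200  stride 1/|dx|=1.1547 1/|dy|=2.0000
    cross y-line → (1,4), t=0.4200 (wall)
  → r_4 = 0.4200
beam 5: φ=45°, α=15°
  d=(0.9659,0.2588)  start (1,5)  tX=0.6419 tY=3.0523  stride 1/|dx|=1.0353 1/|dy|=3.8637
    cross x-line → (2,5), t=0.6419
    cross x-line → (3,5), t=1.6771
    cross x-line → (4,5), t=2.7124
    cross y-line → (4,6), t=3.0523
    cross x-line → (5,6), t=3.7477
    cross x-line → (6,6), t=4.7830
    cross x-line → (7,6), t=5.8183
    cross x-line → (8,6), t=6.8535 (wall)
  → r_5 = 6.8535
beam 6: φ=90°, α=60°
  d=(0.5000,0.8660)  start (1,5)  tX=1.2400 tY=0.9122  stride 1/|dx|=2.0000 1/|dy|=1.1547
    cross y-line → (1,6), t=0.9122
    cross x-line → (2,6), t=1.2400
    cross y-line → (2,7), t=2.0669 (wall)
  → r_6 = 2.0669
beam 7: φ=135°, α=105°
  d=(-0.2588,0.9659)  start (1,5)  tX=1.4682 tY=0.8179  stride 1/|dx|=3.8637 1/|dy|=1.0353
    cross y-line → (1,6), t=0.8179
    cross x-line → (0,6), t=1.4682 (wall)
  → r_7 = 1.4682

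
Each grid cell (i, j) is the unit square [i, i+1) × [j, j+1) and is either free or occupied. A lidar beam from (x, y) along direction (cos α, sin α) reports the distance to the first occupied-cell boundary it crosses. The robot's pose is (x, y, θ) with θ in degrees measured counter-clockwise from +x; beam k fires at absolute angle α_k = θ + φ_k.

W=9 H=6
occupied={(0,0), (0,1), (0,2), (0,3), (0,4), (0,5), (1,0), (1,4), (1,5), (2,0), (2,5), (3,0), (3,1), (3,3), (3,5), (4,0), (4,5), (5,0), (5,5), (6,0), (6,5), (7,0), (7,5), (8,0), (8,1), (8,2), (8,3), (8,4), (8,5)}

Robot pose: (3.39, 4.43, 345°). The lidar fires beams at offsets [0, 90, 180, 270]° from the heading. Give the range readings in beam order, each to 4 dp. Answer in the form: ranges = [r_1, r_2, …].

ranges = [4.7726, 0.5901, 1.4390, 0.4452]

beam 1: φ=0°, α=345°
  direction (0.9659, -0.2588); cell (3,4); t to first gridline: x 0.6315, y 1.6614 (then +1.0353 / +3.8637)
    (4,4) via x @ 0.6315
    (4,3) via y @ 1.6614
    (5,3) via x @ 1.6668
    (6,3) via x @ 2.7021
    (7,3) via x @ 3.7373
    (8,3) via x @ 4.7726  # hit
  → r_1 = 4.7726
beam 2: φ=90°, α=75°
  direction (0.2588, 0.9659); cell (3,4); t to first gridline: x 2.3569, y 0.5901 (then +3.8637 / +1.0353)
    (3,5) via y @ 0.5901  # hit
  → r_2 = 0.5901
beam 3: φ=180°, α=165°
  direction (-0.9659, 0.2588); cell (3,4); t to first gridline: x 0.4038, y 2.2023 (then +1.0353 / +3.8637)
    (2,4) via x @ 0.4038
    (1,4) via x @ 1.4390  # hit
  → r_3 = 1.4390
beam 4: φ=270°, α=255°
  direction (-0.2588, -0.9659); cell (3,4); t to first gridline: x 1.5068, y 0.4452 (then +3.8637 / +1.0353)
    (3,3) via y @ 0.4452  # hit
  → r_4 = 0.4452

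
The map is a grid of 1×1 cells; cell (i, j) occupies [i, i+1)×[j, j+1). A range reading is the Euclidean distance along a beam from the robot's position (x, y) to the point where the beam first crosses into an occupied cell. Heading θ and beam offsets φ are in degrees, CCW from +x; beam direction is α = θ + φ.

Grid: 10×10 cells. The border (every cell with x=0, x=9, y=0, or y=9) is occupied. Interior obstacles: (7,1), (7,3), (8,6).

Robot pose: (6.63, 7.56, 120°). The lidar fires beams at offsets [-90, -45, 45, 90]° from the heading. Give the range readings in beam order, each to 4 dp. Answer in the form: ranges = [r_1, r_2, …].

beam 1: φ=-90°, α=30°
  d=(0.8660,0.5000)  start (6,7)  tX=0.4272 tY=0.8800  stride 1/|dx|=1.1547 1/|dy|=2.0000
    cross x-line → (7,7), t=0.4272
    cross y-line → (7,8), t=0.8800
    cross x-line → (8,8), t=1.5819
    cross x-line → (9,8), t=2.7366 (wall)
  → r_1 = 2.7366
beam 2: φ=-45°, α=75°
  d=(0.2588,0.9659)  start (6,7)  tX=1.4296 tY=0.4555  stride 1/|dx|=3.8637 1/|dy|=1.0353
    cross y-line → (6,8), t=0.4555
    cross x-line → (7,8), t=1.4296
    cross y-line → (7,9), t=1.4908 (wall)
  → r_2 = 1.4908
beam 3: φ=45°, α=165°
  d=(-0.9659,0.2588)  start (6,7)  tX=0.6522 tY=1.7000  stride 1/|dx|=1.0353 1/|dy|=3.8637
    cross x-line → (5,7), t=0.6522
    cross x-line → (4,7), t=1.6875
    cross y-line → (4,8), t=1.7000
    cross x-line → (3,8), t=2.7228
    cross x-line → (2,8), t=3.7581
    cross x-line → (1,8), t=4.7933
    cross y-line → (1,9), t=5.5637 (wall)
  → r_3 = 5.5637
beam 4: φ=90°, α=210°
  d=(-0.8660,-0.5000)  start (6,7)  tX=0.7275 tY=1.1200  stride 1/|dx|=1.1547 1/|dy|=2.0000
    cross x-line → (5,7), t=0.7275
    cross y-line → (5,6), t=1.1200
    cross x-line → (4,6), t=1.8822
    cross x-line → (3,6), t=3.0369
    cross y-line → (3,5), t=3.1200
    cross x-line → (2,5), t=4.1916
    cross y-line → (2,4), t=5.1200
    cross x-line → (1,4), t=5.3463
    cross x-line → (0,4), t=6.5010 (wall)
  → r_4 = 6.5010

ranges = [2.7366, 1.4908, 5.5637, 6.5010]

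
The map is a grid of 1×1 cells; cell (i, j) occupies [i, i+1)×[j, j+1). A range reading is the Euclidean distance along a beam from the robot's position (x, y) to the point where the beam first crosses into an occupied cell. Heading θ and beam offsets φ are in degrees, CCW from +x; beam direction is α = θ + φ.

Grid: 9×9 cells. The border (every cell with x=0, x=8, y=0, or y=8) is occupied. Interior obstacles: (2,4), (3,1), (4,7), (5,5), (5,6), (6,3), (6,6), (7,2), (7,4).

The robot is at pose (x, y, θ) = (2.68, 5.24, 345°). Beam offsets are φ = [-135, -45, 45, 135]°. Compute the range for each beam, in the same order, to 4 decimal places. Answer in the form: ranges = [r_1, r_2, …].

beam 1: φ=-135°, α=210°
  d=(-0.8660,-0.5000)  start (2,5)  tX=0.7852 tY=0.4800  stride 1/|dx|=1.1547 1/|dy|=2.0000
    cross y-line → (2,4), t=0.4800 (wall)
  → r_1 = 0.4800
beam 2: φ=-45°, α=300°
  d=(0.5000,-0.8660)  start (2,5)  tX=0.6400 tY=0.2771  stride 1/|dx|=2.0000 1/|dy|=1.1547
    cross y-line → (2,4), t=0.2771 (wall)
  → r_2 = 0.2771
beam 3: φ=45°, α=30°
  d=(0.8660,0.5000)  start (2,5)  tX=0.3695 tY=1.5200  stride 1/|dx|=1.1547 1/|dy|=2.0000
    cross x-line → (3,5), t=0.3695
    cross y-line → (3,6), t=1.5200
    cross x-line → (4,6), t=1.5242
    cross x-line → (5,6), t=2.6789 (wall)
  → r_3 = 2.6789
beam 4: φ=135°, α=120°
  d=(-0.5000,0.8660)  start (2,5)  tX=1.3600 tY=0.8776  stride 1/|dx|=2.0000 1/|dy|=1.1547
    cross y-line → (2,6), t=0.8776
    cross x-line → (1,6), t=1.3600
    cross y-line → (1,7), t=2.0323
    cross y-line → (1,8), t=3.1870 (wall)
  → r_4 = 3.1870

ranges = [0.4800, 0.2771, 2.6789, 3.1870]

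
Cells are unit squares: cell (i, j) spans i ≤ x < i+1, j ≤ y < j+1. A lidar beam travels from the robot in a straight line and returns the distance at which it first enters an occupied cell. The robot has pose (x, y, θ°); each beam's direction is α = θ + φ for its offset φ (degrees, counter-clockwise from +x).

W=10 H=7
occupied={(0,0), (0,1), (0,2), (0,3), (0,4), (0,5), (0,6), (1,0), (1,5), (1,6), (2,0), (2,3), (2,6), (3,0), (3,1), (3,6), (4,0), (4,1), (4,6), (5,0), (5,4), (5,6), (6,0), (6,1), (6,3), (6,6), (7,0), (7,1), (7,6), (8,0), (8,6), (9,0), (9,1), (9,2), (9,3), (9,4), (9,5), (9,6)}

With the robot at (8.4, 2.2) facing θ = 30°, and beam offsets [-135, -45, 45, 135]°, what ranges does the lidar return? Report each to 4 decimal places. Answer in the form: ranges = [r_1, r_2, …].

beam 1: φ=-135°, α=255°
  cosα=-0.2588 sinα=-0.9659 | (8,2) | tMaxX 1.5455 tMaxY 0.2071 | tΔX 3.8637 tΔY 1.0353
    t=0.2071 [y] (8,1)
    t=1.2423 [y] (8,0) — stop
  → r_1 = 1.2423
beam 2: φ=-45°, α=345°
  cosα=0.9659 sinα=-0.2588 | (8,2) | tMaxX 0.6212 tMaxY 0.7727 | tΔX 1.0353 tΔY 3.8637
    t=0.6212 [x] (9,2) — stop
  → r_2 = 0.6212
beam 3: φ=45°, α=75°
  cosα=0.2588 sinα=0.9659 | (8,2) | tMaxX 2.3182 tMaxY 0.8282 | tΔX 3.8637 tΔY 1.0353
    t=0.8282 [y] (8,3)
    t=1.8635 [y] (8,4)
    t=2.3182 [x] (9,4) — stop
  → r_3 = 2.3182
beam 4: φ=135°, α=165°
  cosα=-0.9659 sinα=0.2588 | (8,2) | tMaxX 0.4141 tMaxY 3.0910 | tΔX 1.0353 tΔY 3.8637
    t=0.4141 [x] (7,2)
    t=1.4494 [x] (6,2)
    t=2.4847 [x] (5,2)
    t=3.0910 [y] (5,3)
    t=3.5199 [x] (4,3)
    t=4.5552 [x] (3,3)
    t=5.5905 [x] (2,3) — stop
  → r_4 = 5.5905

ranges = [1.2423, 0.6212, 2.3182, 5.5905]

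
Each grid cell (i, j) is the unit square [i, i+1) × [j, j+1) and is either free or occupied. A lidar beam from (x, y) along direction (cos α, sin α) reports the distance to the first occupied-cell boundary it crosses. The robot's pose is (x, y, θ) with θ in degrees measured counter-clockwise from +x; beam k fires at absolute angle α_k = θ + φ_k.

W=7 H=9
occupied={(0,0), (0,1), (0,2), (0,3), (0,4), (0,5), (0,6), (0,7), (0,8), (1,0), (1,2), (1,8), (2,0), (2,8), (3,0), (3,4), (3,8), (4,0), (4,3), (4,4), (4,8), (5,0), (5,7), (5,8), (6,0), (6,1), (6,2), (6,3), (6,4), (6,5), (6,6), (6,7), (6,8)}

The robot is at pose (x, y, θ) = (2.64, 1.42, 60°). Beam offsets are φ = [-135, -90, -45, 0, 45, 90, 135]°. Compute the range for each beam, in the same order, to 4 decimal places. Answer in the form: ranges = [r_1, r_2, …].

beam 1: φ=-135°, α=285°
  d=(0.2588,-0.9659)  start (2,1)  tX=1.3909 tY=0.4348  stride 1/|dx|=3.8637 1/|dy|=1.0353
    cross y-line → (2,0), t=0.4348 (wall)
  → r_1 = 0.4348
beam 2: φ=-90°, α=330°
  d=(0.8660,-0.5000)  start (2,1)  tX=0.4157 tY=0.8400  stride 1/|dx|=1.1547 1/|dy|=2.0000
    cross x-line → (3,1), t=0.4157
    cross y-line → (3,0), t=0.8400 (wall)
  → r_2 = 0.8400
beam 3: φ=-45°, α=15°
  d=(0.9659,0.2588)  start (2,1)  tX=0.3727 tY=2.2409  stride 1/|dx|=1.0353 1/|dy|=3.8637
    cross x-line → (3,1), t=0.3727
    cross x-line → (4,1), t=1.4080
    cross y-line → (4,2), t=2.2409
    cross x-line → (5,2), t=2.4433
    cross x-line → (6,2), t=3.4785 (wall)
  → r_3 = 3.4785
beam 4: φ=0°, α=60°
  d=(0.5000,0.8660)  start (2,1)  tX=0.7200 tY=0.6697  stride 1/|dx|=2.0000 1/|dy|=1.1547
    cross y-line → (2,2), t=0.6697
    cross x-line → (3,2), t=0.7200
    cross y-line → (3,3), t=1.8244
    cross x-line → (4,3), t=2.7200 (wall)
  → r_4 = 2.7200
beam 5: φ=45°, α=105°
  d=(-0.2588,0.9659)  start (2,1)  tX=2.4728 tY=0.6005  stride 1/|dx|=3.8637 1/|dy|=1.0353
    cross y-line → (2,2), t=0.6005
    cross y-line → (2,3), t=1.6357
    cross x-line → (1,3), t=2.4728
    cross y-line → (1,4), t=2.6710
    cross y-line → (1,5), t=3.7063
    cross y-line → (1,6), t=4.7416
    cross y-line → (1,7), t=5.7768
    cross x-line → (0,7), t=6.3365 (wall)
  → r_5 = 6.3365
beam 6: φ=90°, α=150°
  d=(-0.8660,0.5000)  start (2,1)  tX=0.7390 tY=1.1600  stride 1/|dx|=1.1547 1/|dy|=2.0000
    cross x-line → (1,1), t=0.7390
    cross y-line → (1,2), t=1.1600 (wall)
  → r_6 = 1.1600
beam 7: φ=135°, α=195°
  d=(-0.9659,-0.2588)  start (2,1)  tX=0.6626 tY=1.6228  stride 1/|dx|=1.0353 1/|dy|=3.8637
    cross x-line → (1,1), t=0.6626
    cross y-line → (1,0), t=1.6228 (wall)
  → r_7 = 1.6228

ranges = [0.4348, 0.8400, 3.4785, 2.7200, 6.3365, 1.1600, 1.6228]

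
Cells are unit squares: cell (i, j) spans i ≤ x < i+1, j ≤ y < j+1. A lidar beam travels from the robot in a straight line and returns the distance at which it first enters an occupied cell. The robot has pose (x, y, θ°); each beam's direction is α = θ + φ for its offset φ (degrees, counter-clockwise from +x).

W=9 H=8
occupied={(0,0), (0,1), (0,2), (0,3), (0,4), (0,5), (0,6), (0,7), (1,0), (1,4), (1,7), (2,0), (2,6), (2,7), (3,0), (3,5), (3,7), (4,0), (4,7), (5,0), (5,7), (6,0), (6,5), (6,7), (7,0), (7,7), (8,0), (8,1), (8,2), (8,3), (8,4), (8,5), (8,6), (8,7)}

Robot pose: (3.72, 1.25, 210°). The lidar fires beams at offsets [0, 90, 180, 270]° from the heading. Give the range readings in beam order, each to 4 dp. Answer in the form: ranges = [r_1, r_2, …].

beam 1: φ=0°, α=210°
  cosα=-0.8660 sinα=-0.5000 | (3,1) | tMaxX 0.8314 tMaxY 0.5000 | tΔX 1.1547 tΔY 2.0000
    t=0.5000 [y] (3,0) — stop
  → r_1 = 0.5000
beam 2: φ=90°, α=300°
  cosα=0.5000 sinα=-0.8660 | (3,1) | tMaxX 0.5600 tMaxY 0.2887 | tΔX 2.0000 tΔY 1.1547
    t=0.2887 [y] (3,0) — stop
  → r_2 = 0.2887
beam 3: φ=180°, α=30°
  cosα=0.8660 sinα=0.5000 | (3,1) | tMaxX 0.3233 tMaxY 1.5000 | tΔX 1.1547 tΔY 2.0000
    t=0.3233 [x] (4,1)
    t=1.4780 [x] (5,1)
    t=1.5000 [y] (5,2)
    t=2.6327 [x] (6,2)
    t=3.5000 [y] (6,3)
    t=3.7874 [x] (7,3)
    t=4.9421 [x] (8,3) — stop
  → r_3 = 4.9421
beam 4: φ=270°, α=120°
  cosα=-0.5000 sinα=0.8660 | (3,1) | tMaxX 1.4400 tMaxY 0.8660 | tΔX 2.0000 tΔY 1.1547
    t=0.8660 [y] (3,2)
    t=1.4400 [x] (2,2)
    t=2.0207 [y] (2,3)
    t=3.1754 [y] (2,4)
    t=3.4400 [x] (1,4) — stop
  → r_4 = 3.4400

ranges = [0.5000, 0.2887, 4.9421, 3.4400]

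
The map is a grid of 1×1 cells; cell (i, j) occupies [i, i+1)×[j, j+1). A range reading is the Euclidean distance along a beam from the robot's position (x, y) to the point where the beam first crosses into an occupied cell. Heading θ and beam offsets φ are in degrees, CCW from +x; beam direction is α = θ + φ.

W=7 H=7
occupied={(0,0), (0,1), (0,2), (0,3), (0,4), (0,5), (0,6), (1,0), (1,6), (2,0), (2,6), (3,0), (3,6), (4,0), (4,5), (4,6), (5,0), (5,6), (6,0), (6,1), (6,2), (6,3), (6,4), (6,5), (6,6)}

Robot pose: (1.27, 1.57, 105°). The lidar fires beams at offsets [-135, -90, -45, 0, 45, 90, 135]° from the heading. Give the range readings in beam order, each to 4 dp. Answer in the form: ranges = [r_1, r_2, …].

ranges = [1.1400, 4.8969, 5.1153, 1.0432, 0.3118, 0.2795, 0.5400]

beam 1: φ=-135°, α=330°
  cosα=0.8660 sinα=-0.5000 | (1,1) | tMaxX 0.8429 tMaxY 1.1400 | tΔX 1.1547 tΔY 2.0000
    t=0.8429 [x] (2,1)
    t=1.1400 [y] (2,0) — stop
  → r_1 = 1.1400
beam 2: φ=-90°, α=15°
  cosα=0.9659 sinα=0.2588 | (1,1) | tMaxX 0.7558 tMaxY 1.6614 | tΔX 1.0353 tΔY 3.8637
    t=0.7558 [x] (2,1)
    t=1.6614 [y] (2,2)
    t=1.7910 [x] (3,2)
    t=2.8263 [x] (4,2)
    t=3.8616 [x] (5,2)
    t=4.8969 [x] (6,2) — stop
  → r_2 = 4.8969
beam 3: φ=-45°, α=60°
  cosα=0.5000 sinα=0.8660 | (1,1) | tMaxX 1.4600 tMaxY 0.4965 | tΔX 2.0000 tΔY 1.1547
    t=0.4965 [y] (1,2)
    t=1.4600 [x] (2,2)
    t=1.6512 [y] (2,3)
    t=2.8059 [y] (2,4)
    t=3.4600 [x] (3,4)
    t=3.9606 [y] (3,5)
    t=5.1153 [y] (3,6) — stop
  → r_3 = 5.1153
beam 4: φ=0°, α=105°
  cosα=-0.2588 sinα=0.9659 | (1,1) | tMaxX 1.0432 tMaxY 0.4452 | tΔX 3.8637 tΔY 1.0353
    t=0.4452 [y] (1,2)
    t=1.0432 [x] (0,2) — stop
  → r_4 = 1.0432
beam 5: φ=45°, α=150°
  cosα=-0.8660 sinα=0.5000 | (1,1) | tMaxX 0.3118 tMaxY 0.8600 | tΔX 1.1547 tΔY 2.0000
    t=0.3118 [x] (0,1) — stop
  → r_5 = 0.3118
beam 6: φ=90°, α=195°
  cosα=-0.9659 sinα=-0.2588 | (1,1) | tMaxX 0.2795 tMaxY 2.2023 | tΔX 1.0353 tΔY 3.8637
    t=0.2795 [x] (0,1) — stop
  → r_6 = 0.2795
beam 7: φ=135°, α=240°
  cosα=-0.5000 sinα=-0.8660 | (1,1) | tMaxX 0.5400 tMaxY 0.6582 | tΔX 2.0000 tΔY 1.1547
    t=0.5400 [x] (0,1) — stop
  → r_7 = 0.5400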